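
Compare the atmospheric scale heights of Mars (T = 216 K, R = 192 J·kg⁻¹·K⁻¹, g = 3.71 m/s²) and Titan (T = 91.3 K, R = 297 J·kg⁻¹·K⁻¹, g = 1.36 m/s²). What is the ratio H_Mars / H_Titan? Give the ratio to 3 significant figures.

H = RT/g for each body.
H_Mars = 192 × 216 / 3.71 = 11178 m.
H_Titan = 297 × 91.3 / 1.36 = 19938 m.
H_Mars/H_Titan = 11178/19938 = 0.56064.

H_Mars/H_Titan ≈ 0.561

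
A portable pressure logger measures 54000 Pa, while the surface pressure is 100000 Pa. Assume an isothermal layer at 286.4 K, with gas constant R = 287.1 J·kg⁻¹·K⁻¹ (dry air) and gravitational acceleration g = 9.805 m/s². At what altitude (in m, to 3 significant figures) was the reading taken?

z ≈ 5170 m

Scale height: H = RT/g = 287.1 × 286.4 / 9.805 = 8386.1 m.
Invert the barometric formula: z = H ln(P₀/P).
P₀/P = 100000/54000 = 1.8519; ln(1.8519) = 0.61621.
z = 8386.1 × 0.61621 = 5167.6 m.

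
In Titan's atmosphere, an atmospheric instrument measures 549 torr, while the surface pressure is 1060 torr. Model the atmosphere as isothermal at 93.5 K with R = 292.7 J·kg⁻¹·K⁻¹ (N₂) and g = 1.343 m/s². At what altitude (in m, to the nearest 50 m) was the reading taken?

z ≈ 13400 m

Scale height: H = RT/g = 292.7 × 93.5 / 1.343 = 20378 m.
Invert the barometric formula: z = H ln(P₀/P).
P₀/P = 1060/549 = 1.9308; ln(1.9308) = 0.65793.
z = 20378 × 0.65793 = 13407 m.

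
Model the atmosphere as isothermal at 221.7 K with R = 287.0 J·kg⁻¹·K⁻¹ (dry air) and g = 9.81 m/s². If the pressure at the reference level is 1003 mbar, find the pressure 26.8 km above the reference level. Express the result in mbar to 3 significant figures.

Scale height: H = RT/g = 287.0 × 221.7 / 9.81 = 6486.0 m.
Barometric formula: P = P₀ exp(−z/H).
z/H = 26800/6486.0 = 4.1320; exp(−4.1320) = 0.016051.
P = 1003 × 0.016051 = 16.099 mbar.

P ≈ 16.1 mbar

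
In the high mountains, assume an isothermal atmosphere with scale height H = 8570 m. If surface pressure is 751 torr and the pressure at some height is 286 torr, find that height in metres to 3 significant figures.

z ≈ 8270 m

Invert the barometric formula: z = H ln(P₀/P).
P₀/P = 751/286 = 2.6259; ln(2.6259) = 0.96542.
z = 8570.0 × 0.96542 = 8273.6 m.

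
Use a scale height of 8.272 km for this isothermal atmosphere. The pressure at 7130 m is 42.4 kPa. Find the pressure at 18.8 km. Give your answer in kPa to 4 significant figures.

Between two levels, P₂ = P₁ exp(−Δz/H) with Δz = z₂ − z₁.
Δz = 18800 − 7130.0 = 11670 m; Δz/H = 11670/8272.0 = 1.4108.
P₂ = 42.4 × exp(−1.4108) = 42.4 × 0.24395 = 10.343 kPa.

P ≈ 10.34 kPa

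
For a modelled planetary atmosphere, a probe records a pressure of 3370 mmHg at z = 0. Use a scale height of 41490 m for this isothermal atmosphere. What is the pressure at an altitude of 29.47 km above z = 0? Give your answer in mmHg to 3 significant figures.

Barometric formula: P = P₀ exp(−z/H).
z/H = 29470/41490 = 0.71029; exp(−0.71029) = 0.49150.
P = 3370 × 0.49150 = 1656.4 mmHg.

P ≈ 1660 mmHg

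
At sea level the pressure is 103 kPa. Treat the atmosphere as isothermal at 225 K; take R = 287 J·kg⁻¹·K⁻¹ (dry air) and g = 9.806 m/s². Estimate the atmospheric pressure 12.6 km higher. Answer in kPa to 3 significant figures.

P ≈ 15.2 kPa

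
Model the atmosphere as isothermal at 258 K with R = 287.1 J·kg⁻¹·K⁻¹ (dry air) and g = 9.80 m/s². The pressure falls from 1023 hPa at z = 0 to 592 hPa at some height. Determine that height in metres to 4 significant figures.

z ≈ 4134 m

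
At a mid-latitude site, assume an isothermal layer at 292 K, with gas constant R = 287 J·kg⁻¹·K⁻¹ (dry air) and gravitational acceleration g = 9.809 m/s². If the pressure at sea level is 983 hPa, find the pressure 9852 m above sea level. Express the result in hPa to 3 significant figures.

P ≈ 310 hPa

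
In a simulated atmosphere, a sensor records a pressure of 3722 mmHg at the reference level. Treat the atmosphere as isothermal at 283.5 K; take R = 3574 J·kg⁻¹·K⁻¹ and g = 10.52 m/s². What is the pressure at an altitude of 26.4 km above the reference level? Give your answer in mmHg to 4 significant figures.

P ≈ 2830 mmHg

Scale height: H = RT/g = 3574 × 283.5 / 10.52 = 96315 m.
Barometric formula: P = P₀ exp(−z/H).
z/H = 26400/96315 = 0.27410; exp(−0.27410) = 0.76026.
P = 3722 × 0.76026 = 2829.7 mmHg.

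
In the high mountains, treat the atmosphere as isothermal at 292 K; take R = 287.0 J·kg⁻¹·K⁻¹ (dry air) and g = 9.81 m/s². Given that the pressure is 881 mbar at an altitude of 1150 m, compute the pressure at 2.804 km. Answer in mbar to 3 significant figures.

Scale height: H = RT/g = 287.0 × 292 / 9.81 = 8542.7 m.
Between two levels, P₂ = P₁ exp(−Δz/H) with Δz = z₂ − z₁.
Δz = 2804.0 − 1150.0 = 1654.0 m; Δz/H = 1654.0/8542.7 = 0.19362.
P₂ = 881 × exp(−0.19362) = 881 × 0.82397 = 725.92 mbar.

P ≈ 726 mbar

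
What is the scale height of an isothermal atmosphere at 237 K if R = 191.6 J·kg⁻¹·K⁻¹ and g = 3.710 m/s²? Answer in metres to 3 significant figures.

The scale height of an isothermal atmosphere is H = RT/g.
H = 191.6 × 237 / 3.710 = 45409/3.710 = 12240 m.

H ≈ 12200 m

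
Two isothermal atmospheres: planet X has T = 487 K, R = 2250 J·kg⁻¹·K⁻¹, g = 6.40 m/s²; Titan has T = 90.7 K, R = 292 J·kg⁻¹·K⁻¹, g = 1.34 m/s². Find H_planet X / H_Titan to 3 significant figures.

H = RT/g for each body.
H_planet X = 2250 × 487 / 6.40 = 171210 m.
H_Titan = 292 × 90.7 / 1.34 = 19764 m.
H_planet X/H_Titan = 171210/19764 = 8.6627.

H_planet X/H_Titan ≈ 8.66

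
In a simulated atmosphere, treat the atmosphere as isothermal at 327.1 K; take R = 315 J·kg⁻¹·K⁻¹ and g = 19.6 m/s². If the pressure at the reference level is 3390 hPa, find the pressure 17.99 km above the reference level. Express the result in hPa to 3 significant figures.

Scale height: H = RT/g = 315 × 327.1 / 19.6 = 5257.0 m.
Barometric formula: P = P₀ exp(−z/H).
z/H = 17990/5257.0 = 3.4221; exp(−3.4221) = 0.032644.
P = 3390 × 0.032644 = 110.66 hPa.

P ≈ 111 hPa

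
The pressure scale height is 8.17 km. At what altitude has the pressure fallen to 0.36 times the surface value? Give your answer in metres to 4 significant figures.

z ≈ 8347 m

Set P/P₀ = exp(−z/H) = 0.36, so z = −H ln(0.36).
−ln(0.36) = 1.0217; z = 8170.0 × 1.0217 = 8347.3 m.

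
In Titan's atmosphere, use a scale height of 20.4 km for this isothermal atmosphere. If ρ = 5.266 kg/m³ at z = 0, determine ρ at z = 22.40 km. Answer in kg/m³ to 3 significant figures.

ρ ≈ 1.76 kg/m³

In an isothermal atmosphere, density decays like pressure: ρ = ρ₀ exp(−z/H).
z/H = 22400/20400 = 1.0980; exp(−1.0980) = 0.33354.
ρ = 5.266 × 0.33354 = 1.7564 kg/m³.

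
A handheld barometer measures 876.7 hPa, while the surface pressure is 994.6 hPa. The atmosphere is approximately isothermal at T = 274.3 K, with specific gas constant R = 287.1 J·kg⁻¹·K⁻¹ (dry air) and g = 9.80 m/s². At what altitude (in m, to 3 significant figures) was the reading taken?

z ≈ 1010 m

Scale height: H = RT/g = 287.1 × 274.3 / 9.80 = 8035.9 m.
Invert the barometric formula: z = H ln(P₀/P).
P₀/P = 994.6/876.7 = 1.1345; ln(1.1345) = 0.12619.
z = 8035.9 × 0.12619 = 1014.1 m.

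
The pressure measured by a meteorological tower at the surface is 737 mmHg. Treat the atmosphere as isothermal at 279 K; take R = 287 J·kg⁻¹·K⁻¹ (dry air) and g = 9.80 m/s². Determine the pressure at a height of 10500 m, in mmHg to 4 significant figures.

Scale height: H = RT/g = 287 × 279 / 9.80 = 8170.7 m.
Barometric formula: P = P₀ exp(−z/H).
z/H = 10500/8170.7 = 1.2851; exp(−1.2851) = 0.27662.
P = 737 × 0.27662 = 203.87 mmHg.

P ≈ 203.9 mmHg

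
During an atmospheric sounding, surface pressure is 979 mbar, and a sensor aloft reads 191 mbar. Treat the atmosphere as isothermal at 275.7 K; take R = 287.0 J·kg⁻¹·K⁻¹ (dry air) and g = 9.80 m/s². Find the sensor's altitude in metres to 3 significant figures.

z ≈ 13200 m

Scale height: H = RT/g = 287.0 × 275.7 / 9.80 = 8074.1 m.
Invert the barometric formula: z = H ln(P₀/P).
P₀/P = 979/191 = 5.1257; ln(5.1257) = 1.6343.
z = 8074.1 × 1.6343 = 13196 m.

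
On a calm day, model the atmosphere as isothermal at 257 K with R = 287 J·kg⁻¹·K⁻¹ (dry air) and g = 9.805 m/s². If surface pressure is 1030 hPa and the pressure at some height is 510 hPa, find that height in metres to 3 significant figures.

z ≈ 5290 m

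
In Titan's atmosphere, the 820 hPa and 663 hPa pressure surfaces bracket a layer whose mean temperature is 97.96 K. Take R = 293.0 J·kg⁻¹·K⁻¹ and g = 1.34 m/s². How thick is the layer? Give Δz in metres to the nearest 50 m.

Hypsometric equation: Δz = (R T̄/g) ln(P₁/P₂).
R T̄/g = 293.0 × 97.96 / 1.34 = 21420 m.
ln(820/663) = ln(1.2368) = 0.21253.
Δz = 21420 × 0.21253 = 4552.4 m.

Δz ≈ 4550 m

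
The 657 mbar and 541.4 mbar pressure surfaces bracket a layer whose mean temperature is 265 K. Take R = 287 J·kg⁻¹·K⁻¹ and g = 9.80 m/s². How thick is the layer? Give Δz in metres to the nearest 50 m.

Hypsometric equation: Δz = (R T̄/g) ln(P₁/P₂).
R T̄/g = 287 × 265 / 9.80 = 7760.7 m.
ln(657/541.4) = ln(1.2135) = 0.19351.
Δz = 7760.7 × 0.19351 = 1501.8 m.

Δz ≈ 1500 m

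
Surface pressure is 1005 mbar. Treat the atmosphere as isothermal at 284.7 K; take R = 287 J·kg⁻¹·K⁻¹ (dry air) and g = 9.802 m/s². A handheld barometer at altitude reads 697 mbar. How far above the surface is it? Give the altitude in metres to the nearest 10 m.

z ≈ 3050 m

Scale height: H = RT/g = 287 × 284.7 / 9.802 = 8335.9 m.
Invert the barometric formula: z = H ln(P₀/P).
P₀/P = 1005/697 = 1.4419; ln(1.4419) = 0.36596.
z = 8335.9 × 0.36596 = 3050.6 m.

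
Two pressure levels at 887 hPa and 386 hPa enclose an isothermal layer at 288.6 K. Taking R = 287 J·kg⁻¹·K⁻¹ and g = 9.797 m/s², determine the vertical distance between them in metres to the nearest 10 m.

Hypsometric equation: Δz = (R T̄/g) ln(P₁/P₂).
R T̄/g = 287 × 288.6 / 9.797 = 8454.4 m.
ln(887/386) = ln(2.2979) = 0.83200.
Δz = 8454.4 × 0.83200 = 7034.1 m.

Δz ≈ 7030 m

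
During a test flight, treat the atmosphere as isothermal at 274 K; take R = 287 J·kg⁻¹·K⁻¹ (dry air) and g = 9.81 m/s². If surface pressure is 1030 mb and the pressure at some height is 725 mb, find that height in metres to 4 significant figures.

Scale height: H = RT/g = 287 × 274 / 9.81 = 8016.1 m.
Invert the barometric formula: z = H ln(P₀/P).
P₀/P = 1030/725 = 1.4207; ln(1.4207) = 0.35115.
z = 8016.1 × 0.35115 = 2814.9 m.

z ≈ 2815 m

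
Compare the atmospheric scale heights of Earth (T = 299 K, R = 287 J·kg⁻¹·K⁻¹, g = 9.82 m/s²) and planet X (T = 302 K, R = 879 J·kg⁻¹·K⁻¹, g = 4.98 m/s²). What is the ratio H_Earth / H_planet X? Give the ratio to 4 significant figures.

H = RT/g for each body.
H_Earth = 287 × 299 / 9.82 = 8738.6 m.
H_planet X = 879 × 302 / 4.98 = 53305 m.
H_Earth/H_planet X = 8738.6/53305 = 0.16394.

H_Earth/H_planet X ≈ 0.1639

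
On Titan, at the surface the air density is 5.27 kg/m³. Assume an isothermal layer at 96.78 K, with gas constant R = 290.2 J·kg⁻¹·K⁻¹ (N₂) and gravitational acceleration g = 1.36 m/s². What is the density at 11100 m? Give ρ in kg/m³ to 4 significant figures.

ρ ≈ 3.079 kg/m³

Scale height: H = RT/g = 290.2 × 96.78 / 1.36 = 20651 m.
In an isothermal atmosphere, density decays like pressure: ρ = ρ₀ exp(−z/H).
z/H = 11100/20651 = 0.53750; exp(−0.53750) = 0.58421.
ρ = 5.27 × 0.58421 = 3.0788 kg/m³.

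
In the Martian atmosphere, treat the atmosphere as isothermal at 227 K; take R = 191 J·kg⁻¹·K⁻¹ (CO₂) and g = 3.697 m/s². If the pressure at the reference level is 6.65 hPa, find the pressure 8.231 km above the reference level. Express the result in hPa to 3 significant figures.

Scale height: H = RT/g = 191 × 227 / 3.697 = 11728 m.
Barometric formula: P = P₀ exp(−z/H).
z/H = 8231.0/11728 = 0.70182; exp(−0.70182) = 0.49568.
P = 6.65 × 0.49568 = 3.2963 hPa.

P ≈ 3.30 hPa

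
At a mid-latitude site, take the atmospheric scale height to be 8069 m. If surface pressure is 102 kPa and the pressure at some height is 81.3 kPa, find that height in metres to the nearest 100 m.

z ≈ 1800 m

Invert the barometric formula: z = H ln(P₀/P).
P₀/P = 102/81.3 = 1.2546; ln(1.2546) = 0.22682.
z = 8069.0 × 0.22682 = 1830.2 m.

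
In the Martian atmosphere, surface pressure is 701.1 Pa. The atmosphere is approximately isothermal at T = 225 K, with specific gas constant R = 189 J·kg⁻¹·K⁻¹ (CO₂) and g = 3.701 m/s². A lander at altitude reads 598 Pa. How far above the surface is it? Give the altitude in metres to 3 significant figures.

z ≈ 1830 m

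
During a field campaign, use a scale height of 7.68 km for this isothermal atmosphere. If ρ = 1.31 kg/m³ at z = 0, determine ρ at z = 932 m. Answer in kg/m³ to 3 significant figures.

ρ ≈ 1.16 kg/m³

In an isothermal atmosphere, density decays like pressure: ρ = ρ₀ exp(−z/H).
z/H = 932.00/7680.0 = 0.12135; exp(−0.12135) = 0.88572.
ρ = 1.31 × 0.88572 = 1.1603 kg/m³.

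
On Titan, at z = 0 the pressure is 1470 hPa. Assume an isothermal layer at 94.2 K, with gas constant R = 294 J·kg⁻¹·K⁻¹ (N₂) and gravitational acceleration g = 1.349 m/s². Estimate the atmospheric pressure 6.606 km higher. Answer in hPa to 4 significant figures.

P ≈ 1066 hPa

Scale height: H = RT/g = 294 × 94.2 / 1.349 = 20530 m.
Barometric formula: P = P₀ exp(−z/H).
z/H = 6606.0/20530 = 0.32177; exp(−0.32177) = 0.72486.
P = 1470 × 0.72486 = 1065.5 hPa.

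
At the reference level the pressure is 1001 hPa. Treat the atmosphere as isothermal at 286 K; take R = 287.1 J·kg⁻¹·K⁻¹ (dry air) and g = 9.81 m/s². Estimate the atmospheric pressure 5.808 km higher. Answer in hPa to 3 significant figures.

Scale height: H = RT/g = 287.1 × 286 / 9.81 = 8370.1 m.
Barometric formula: P = P₀ exp(−z/H).
z/H = 5808.0/8370.1 = 0.69390; exp(−0.69390) = 0.49962.
P = 1001 × 0.49962 = 500.12 hPa.

P ≈ 500 hPa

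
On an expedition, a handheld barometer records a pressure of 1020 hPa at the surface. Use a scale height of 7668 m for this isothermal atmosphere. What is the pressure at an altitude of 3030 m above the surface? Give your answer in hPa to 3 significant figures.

Barometric formula: P = P₀ exp(−z/H).
z/H = 3030.0/7668.0 = 0.39515; exp(−0.39515) = 0.67358.
P = 1020 × 0.67358 = 687.05 hPa.

P ≈ 687 hPa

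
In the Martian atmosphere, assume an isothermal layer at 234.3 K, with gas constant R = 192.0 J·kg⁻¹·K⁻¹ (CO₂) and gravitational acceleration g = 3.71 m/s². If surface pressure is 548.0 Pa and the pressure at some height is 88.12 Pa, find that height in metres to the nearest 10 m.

z ≈ 22160 m

Scale height: H = RT/g = 192.0 × 234.3 / 3.71 = 12125 m.
Invert the barometric formula: z = H ln(P₀/P).
P₀/P = 548.0/88.12 = 6.2188; ln(6.2188) = 1.8276.
z = 12125 × 1.8276 = 22160 m.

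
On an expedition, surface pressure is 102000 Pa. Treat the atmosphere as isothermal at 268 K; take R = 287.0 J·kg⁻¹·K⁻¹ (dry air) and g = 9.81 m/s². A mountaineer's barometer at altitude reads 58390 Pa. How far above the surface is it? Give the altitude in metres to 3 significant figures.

z ≈ 4370 m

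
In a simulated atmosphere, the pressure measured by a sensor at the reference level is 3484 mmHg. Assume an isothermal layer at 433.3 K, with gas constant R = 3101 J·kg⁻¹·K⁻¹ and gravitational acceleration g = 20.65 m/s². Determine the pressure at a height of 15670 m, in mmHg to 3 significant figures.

P ≈ 2740 mmHg

Scale height: H = RT/g = 3101 × 433.3 / 20.65 = 65068 m.
Barometric formula: P = P₀ exp(−z/H).
z/H = 15670/65068 = 0.24082; exp(−0.24082) = 0.78598.
P = 3484 × 0.78598 = 2738.4 mmHg.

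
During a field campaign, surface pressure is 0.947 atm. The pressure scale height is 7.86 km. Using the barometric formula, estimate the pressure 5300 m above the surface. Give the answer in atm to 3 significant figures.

P ≈ 0.483 atm

Barometric formula: P = P₀ exp(−z/H).
z/H = 5300.0/7860.0 = 0.67430; exp(−0.67430) = 0.50951.
P = 0.947 × 0.50951 = 0.48251 atm.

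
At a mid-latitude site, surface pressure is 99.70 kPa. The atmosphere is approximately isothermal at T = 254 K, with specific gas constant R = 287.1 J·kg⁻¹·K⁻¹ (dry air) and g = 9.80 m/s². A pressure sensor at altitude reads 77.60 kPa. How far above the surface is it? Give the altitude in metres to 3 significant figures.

Scale height: H = RT/g = 287.1 × 254 / 9.80 = 7441.2 m.
Invert the barometric formula: z = H ln(P₀/P).
P₀/P = 99.70/77.60 = 1.2848; ln(1.2848) = 0.25060.
z = 7441.2 × 0.25060 = 1864.8 m.

z ≈ 1860 m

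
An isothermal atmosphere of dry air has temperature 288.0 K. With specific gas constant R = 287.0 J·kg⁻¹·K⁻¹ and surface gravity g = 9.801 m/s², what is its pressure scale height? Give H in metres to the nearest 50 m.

H ≈ 8450 m

The scale height of an isothermal atmosphere is H = RT/g.
H = 287.0 × 288.0 / 9.801 = 82656/9.801 = 8433.4 m.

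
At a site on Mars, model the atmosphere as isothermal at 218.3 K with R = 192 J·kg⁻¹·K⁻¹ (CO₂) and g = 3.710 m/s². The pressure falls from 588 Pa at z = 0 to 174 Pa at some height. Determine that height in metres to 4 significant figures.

Scale height: H = RT/g = 192 × 218.3 / 3.710 = 11297 m.
Invert the barometric formula: z = H ln(P₀/P).
P₀/P = 588/174 = 3.3793; ln(3.3793) = 1.2177.
z = 11297 × 1.2177 = 13756 m.

z ≈ 13760 m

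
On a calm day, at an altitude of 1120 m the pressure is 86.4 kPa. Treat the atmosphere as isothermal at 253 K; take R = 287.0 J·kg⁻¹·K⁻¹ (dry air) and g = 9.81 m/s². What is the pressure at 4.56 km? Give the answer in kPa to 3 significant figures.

Scale height: H = RT/g = 287.0 × 253 / 9.81 = 7401.7 m.
Between two levels, P₂ = P₁ exp(−Δz/H) with Δz = z₂ − z₁.
Δz = 4560.0 − 1120.0 = 3440.0 m; Δz/H = 3440.0/7401.7 = 0.46476.
P₂ = 86.4 × exp(−0.46476) = 86.4 × 0.62829 = 54.284 kPa.

P ≈ 54.3 kPa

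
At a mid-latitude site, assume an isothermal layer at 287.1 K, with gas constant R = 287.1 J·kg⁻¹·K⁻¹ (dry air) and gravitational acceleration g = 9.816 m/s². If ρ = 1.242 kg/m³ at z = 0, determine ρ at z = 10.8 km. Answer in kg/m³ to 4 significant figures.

ρ ≈ 0.3432 kg/m³

Scale height: H = RT/g = 287.1 × 287.1 / 9.816 = 8397.1 m.
In an isothermal atmosphere, density decays like pressure: ρ = ρ₀ exp(−z/H).
z/H = 10800/8397.1 = 1.2862; exp(−1.2862) = 0.27632.
ρ = 1.242 × 0.27632 = 0.34319 kg/m³.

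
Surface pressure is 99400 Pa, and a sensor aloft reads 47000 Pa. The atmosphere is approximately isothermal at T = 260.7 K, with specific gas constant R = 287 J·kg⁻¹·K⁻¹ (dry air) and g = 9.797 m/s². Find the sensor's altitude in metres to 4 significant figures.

Scale height: H = RT/g = 287 × 260.7 / 9.797 = 7637.1 m.
Invert the barometric formula: z = H ln(P₀/P).
P₀/P = 99400/47000 = 2.1149; ln(2.1149) = 0.74901.
z = 7637.1 × 0.74901 = 5720.3 m.

z ≈ 5720 m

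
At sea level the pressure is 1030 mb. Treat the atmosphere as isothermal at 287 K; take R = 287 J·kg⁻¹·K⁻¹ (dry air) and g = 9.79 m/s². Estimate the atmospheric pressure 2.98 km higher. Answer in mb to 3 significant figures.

P ≈ 723 mb

Scale height: H = RT/g = 287 × 287 / 9.79 = 8413.6 m.
Barometric formula: P = P₀ exp(−z/H).
z/H = 2980.0/8413.6 = 0.35419; exp(−0.35419) = 0.70174.
P = 1030 × 0.70174 = 722.79 mb.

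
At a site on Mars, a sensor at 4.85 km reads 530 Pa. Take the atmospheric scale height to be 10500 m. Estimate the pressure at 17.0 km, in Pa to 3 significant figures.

P ≈ 167 Pa

Between two levels, P₂ = P₁ exp(−Δz/H) with Δz = z₂ − z₁.
Δz = 17000 − 4850.0 = 12150 m; Δz/H = 12150/10500 = 1.1571.
P₂ = 530 × exp(−1.1571) = 530 × 0.31440 = 166.63 Pa.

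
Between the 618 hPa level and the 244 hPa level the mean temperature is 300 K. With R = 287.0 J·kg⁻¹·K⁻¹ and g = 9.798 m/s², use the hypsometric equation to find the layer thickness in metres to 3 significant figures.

Hypsometric equation: Δz = (R T̄/g) ln(P₁/P₂).
R T̄/g = 287.0 × 300 / 9.798 = 8787.5 m.
ln(618/244) = ln(2.5328) = 0.92933.
Δz = 8787.5 × 0.92933 = 8166.5 m.

Δz ≈ 8170 m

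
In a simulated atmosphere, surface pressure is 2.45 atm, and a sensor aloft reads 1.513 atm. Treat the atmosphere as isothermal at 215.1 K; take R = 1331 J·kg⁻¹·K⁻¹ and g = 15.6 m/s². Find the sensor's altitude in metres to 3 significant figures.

z ≈ 8850 m

Scale height: H = RT/g = 1331 × 215.1 / 15.6 = 18352 m.
Invert the barometric formula: z = H ln(P₀/P).
P₀/P = 2.45/1.513 = 1.6193; ln(1.6193) = 0.48199.
z = 18352 × 0.48199 = 8845.5 m.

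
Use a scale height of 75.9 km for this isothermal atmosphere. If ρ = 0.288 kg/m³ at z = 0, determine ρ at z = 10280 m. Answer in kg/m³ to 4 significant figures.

In an isothermal atmosphere, density decays like pressure: ρ = ρ₀ exp(−z/H).
z/H = 10280/75900 = 0.13544; exp(−0.13544) = 0.87333.
ρ = 0.288 × 0.87333 = 0.25152 kg/m³.

ρ ≈ 0.2515 kg/m³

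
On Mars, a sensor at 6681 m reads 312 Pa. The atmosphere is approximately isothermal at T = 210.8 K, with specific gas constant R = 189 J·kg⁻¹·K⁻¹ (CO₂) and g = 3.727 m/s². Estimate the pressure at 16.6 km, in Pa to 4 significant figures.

Scale height: H = RT/g = 189 × 210.8 / 3.727 = 10690 m.
Between two levels, P₂ = P₁ exp(−Δz/H) with Δz = z₂ − z₁.
Δz = 16600 − 6681.0 = 9919.0 m; Δz/H = 9919.0/10690 = 0.92788.
P₂ = 312 × exp(−0.92788) = 312 × 0.39539 = 123.36 Pa.

P ≈ 123.4 Pa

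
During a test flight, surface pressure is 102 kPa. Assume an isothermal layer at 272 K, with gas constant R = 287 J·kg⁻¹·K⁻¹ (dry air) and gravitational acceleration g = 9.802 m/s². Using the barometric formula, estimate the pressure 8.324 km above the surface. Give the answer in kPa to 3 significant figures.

P ≈ 35.9 kPa

Scale height: H = RT/g = 287 × 272 / 9.802 = 7964.1 m.
Barometric formula: P = P₀ exp(−z/H).
z/H = 8324.0/7964.1 = 1.0452; exp(−1.0452) = 0.35162.
P = 102 × 0.35162 = 35.865 kPa.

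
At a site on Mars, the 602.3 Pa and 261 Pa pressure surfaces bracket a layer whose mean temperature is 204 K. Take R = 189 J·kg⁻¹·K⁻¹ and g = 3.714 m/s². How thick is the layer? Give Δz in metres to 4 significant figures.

Δz ≈ 8681 m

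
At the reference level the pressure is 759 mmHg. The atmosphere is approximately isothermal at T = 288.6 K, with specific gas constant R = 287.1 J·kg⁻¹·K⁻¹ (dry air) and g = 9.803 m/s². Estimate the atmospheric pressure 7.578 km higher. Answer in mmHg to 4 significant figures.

P ≈ 309.6 mmHg

Scale height: H = RT/g = 287.1 × 288.6 / 9.803 = 8452.2 m.
Barometric formula: P = P₀ exp(−z/H).
z/H = 7578.0/8452.2 = 0.89657; exp(−0.89657) = 0.40797.
P = 759 × 0.40797 = 309.65 mmHg.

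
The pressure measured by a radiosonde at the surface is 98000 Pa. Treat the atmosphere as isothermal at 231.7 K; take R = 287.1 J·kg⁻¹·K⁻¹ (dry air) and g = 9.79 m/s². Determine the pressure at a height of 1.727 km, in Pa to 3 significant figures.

Scale height: H = RT/g = 287.1 × 231.7 / 9.79 = 6794.8 m.
Barometric formula: P = P₀ exp(−z/H).
z/H = 1727.0/6794.8 = 0.25416; exp(−0.25416) = 0.77557.
P = 98000 × 0.77557 = 76006 Pa.

P ≈ 76000 Pa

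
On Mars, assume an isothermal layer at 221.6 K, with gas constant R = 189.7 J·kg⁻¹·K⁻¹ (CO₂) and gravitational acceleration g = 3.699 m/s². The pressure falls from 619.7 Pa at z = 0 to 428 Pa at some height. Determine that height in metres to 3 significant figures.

Scale height: H = RT/g = 189.7 × 221.6 / 3.699 = 11365 m.
Invert the barometric formula: z = H ln(P₀/P).
P₀/P = 619.7/428 = 1.4479; ln(1.4479) = 0.37011.
z = 11365 × 0.37011 = 4206.3 m.

z ≈ 4210 m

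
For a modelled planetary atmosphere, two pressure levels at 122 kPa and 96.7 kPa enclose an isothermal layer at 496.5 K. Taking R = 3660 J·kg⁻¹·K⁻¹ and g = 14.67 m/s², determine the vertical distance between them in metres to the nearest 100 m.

Hypsometric equation: Δz = (R T̄/g) ln(P₁/P₂).
R T̄/g = 3660 × 496.5 / 14.67 = 123870 m.
ln(122/96.7) = ln(1.2616) = 0.23238.
Δz = 123870 × 0.23238 = 28785 m.

Δz ≈ 28800 m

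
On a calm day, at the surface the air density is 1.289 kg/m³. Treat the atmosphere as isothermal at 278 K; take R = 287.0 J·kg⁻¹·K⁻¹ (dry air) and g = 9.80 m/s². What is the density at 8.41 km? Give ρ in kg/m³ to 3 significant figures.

Scale height: H = RT/g = 287.0 × 278 / 9.80 = 8141.4 m.
In an isothermal atmosphere, density decays like pressure: ρ = ρ₀ exp(−z/H).
z/H = 8410.0/8141.4 = 1.0330; exp(−1.0330) = 0.35594.
ρ = 1.289 × 0.35594 = 0.45881 kg/m³.

ρ ≈ 0.459 kg/m³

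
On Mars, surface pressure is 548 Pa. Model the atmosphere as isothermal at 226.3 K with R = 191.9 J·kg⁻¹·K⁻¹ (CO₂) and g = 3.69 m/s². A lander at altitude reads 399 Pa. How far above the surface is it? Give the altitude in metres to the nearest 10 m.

z ≈ 3730 m

Scale height: H = RT/g = 191.9 × 226.3 / 3.69 = 11769 m.
Invert the barometric formula: z = H ln(P₀/P).
P₀/P = 548/399 = 1.3734; ln(1.3734) = 0.31729.
z = 11769 × 0.31729 = 3734.2 m.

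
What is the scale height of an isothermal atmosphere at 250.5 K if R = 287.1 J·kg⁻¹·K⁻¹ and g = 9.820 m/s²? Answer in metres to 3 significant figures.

H ≈ 7320 m

The scale height of an isothermal atmosphere is H = RT/g.
H = 287.1 × 250.5 / 9.820 = 71919/9.820 = 7323.7 m.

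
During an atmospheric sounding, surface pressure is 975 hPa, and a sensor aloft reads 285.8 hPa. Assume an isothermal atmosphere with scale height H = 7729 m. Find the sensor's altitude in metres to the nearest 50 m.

z ≈ 9500 m

Invert the barometric formula: z = H ln(P₀/P).
P₀/P = 975/285.8 = 3.4115; ln(3.4115) = 1.2272.
z = 7729.0 × 1.2272 = 9485.0 m.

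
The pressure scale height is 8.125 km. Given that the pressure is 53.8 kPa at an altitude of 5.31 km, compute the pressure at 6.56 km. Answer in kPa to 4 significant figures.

Between two levels, P₂ = P₁ exp(−Δz/H) with Δz = z₂ − z₁.
Δz = 6560.0 − 5310.0 = 1250.0 m; Δz/H = 1250.0/8125.0 = 0.15385.
P₂ = 53.8 × exp(−0.15385) = 53.8 × 0.85740 = 46.128 kPa.

P ≈ 46.13 kPa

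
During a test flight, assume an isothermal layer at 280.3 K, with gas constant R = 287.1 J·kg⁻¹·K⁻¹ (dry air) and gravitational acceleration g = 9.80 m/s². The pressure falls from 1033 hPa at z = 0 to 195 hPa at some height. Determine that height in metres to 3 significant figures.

z ≈ 13700 m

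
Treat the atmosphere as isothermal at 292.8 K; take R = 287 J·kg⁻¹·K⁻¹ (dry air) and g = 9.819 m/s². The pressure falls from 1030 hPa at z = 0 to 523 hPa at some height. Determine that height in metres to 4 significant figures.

Scale height: H = RT/g = 287 × 292.8 / 9.819 = 8558.3 m.
Invert the barometric formula: z = H ln(P₀/P).
P₀/P = 1030/523 = 1.9694; ln(1.9694) = 0.67773.
z = 8558.3 × 0.67773 = 5800.2 m.

z ≈ 5800 m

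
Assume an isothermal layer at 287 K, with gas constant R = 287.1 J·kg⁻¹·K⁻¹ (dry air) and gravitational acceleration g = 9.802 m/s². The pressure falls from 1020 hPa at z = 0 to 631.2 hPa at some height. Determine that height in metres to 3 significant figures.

Scale height: H = RT/g = 287.1 × 287 / 9.802 = 8406.2 m.
Invert the barometric formula: z = H ln(P₀/P).
P₀/P = 1020/631.2 = 1.6160; ln(1.6160) = 0.47995.
z = 8406.2 × 0.47995 = 4034.6 m.

z ≈ 4030 m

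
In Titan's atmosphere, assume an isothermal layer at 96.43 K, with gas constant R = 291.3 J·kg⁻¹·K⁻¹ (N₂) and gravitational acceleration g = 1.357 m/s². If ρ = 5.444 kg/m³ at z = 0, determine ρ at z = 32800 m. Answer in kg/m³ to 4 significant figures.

ρ ≈ 1.116 kg/m³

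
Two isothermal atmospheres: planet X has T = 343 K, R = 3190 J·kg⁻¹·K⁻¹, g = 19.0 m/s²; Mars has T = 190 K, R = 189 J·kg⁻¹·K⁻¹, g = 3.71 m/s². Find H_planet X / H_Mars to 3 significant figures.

H_planet X/H_Mars ≈ 5.95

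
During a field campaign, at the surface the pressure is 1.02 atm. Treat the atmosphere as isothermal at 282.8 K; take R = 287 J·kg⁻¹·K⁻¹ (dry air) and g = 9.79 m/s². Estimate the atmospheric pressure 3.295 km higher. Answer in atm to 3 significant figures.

Scale height: H = RT/g = 287 × 282.8 / 9.79 = 8290.5 m.
Barometric formula: P = P₀ exp(−z/H).
z/H = 3295.0/8290.5 = 0.39744; exp(−0.39744) = 0.67204.
P = 1.02 × 0.67204 = 0.68548 atm.

P ≈ 0.685 atm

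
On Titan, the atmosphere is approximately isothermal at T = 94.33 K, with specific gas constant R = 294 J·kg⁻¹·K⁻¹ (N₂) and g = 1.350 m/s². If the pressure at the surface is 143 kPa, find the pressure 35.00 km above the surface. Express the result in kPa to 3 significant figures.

Scale height: H = RT/g = 294 × 94.33 / 1.350 = 20543 m.
Barometric formula: P = P₀ exp(−z/H).
z/H = 35000/20543 = 1.7037; exp(−1.7037) = 0.18201.
P = 143 × 0.18201 = 26.027 kPa.

P ≈ 26.0 kPa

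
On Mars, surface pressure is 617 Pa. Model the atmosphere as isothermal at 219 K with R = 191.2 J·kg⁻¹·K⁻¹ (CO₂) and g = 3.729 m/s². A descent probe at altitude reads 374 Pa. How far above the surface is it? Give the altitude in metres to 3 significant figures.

Scale height: H = RT/g = 191.2 × 219 / 3.729 = 11229 m.
Invert the barometric formula: z = H ln(P₀/P).
P₀/P = 617/374 = 1.6497; ln(1.6497) = 0.50059.
z = 11229 × 0.50059 = 5621.1 m.

z ≈ 5620 m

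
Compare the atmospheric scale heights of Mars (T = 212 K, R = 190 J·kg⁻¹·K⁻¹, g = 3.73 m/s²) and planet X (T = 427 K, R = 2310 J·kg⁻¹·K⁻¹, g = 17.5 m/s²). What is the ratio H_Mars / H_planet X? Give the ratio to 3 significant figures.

H = RT/g for each body.
H_Mars = 190 × 212 / 3.73 = 10799 m.
H_planet X = 2310 × 427 / 17.5 = 56364 m.
H_Mars/H_planet X = 10799/56364 = 0.19159.

H_Mars/H_planet X ≈ 0.192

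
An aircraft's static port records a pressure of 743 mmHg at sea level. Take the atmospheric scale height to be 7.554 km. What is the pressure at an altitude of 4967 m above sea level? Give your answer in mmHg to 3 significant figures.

Barometric formula: P = P₀ exp(−z/H).
z/H = 4967.0/7554.0 = 0.65753; exp(−0.65753) = 0.51813.
P = 743 × 0.51813 = 384.97 mmHg.

P ≈ 385 mmHg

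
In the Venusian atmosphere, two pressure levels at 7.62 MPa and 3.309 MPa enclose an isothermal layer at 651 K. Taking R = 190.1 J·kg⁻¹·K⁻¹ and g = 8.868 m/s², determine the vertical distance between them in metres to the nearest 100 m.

Δz ≈ 11600 m

Hypsometric equation: Δz = (R T̄/g) ln(P₁/P₂).
R T̄/g = 190.1 × 651 / 8.868 = 13955 m.
ln(7.62/3.309) = ln(2.3028) = 0.83413.
Δz = 13955 × 0.83413 = 11640 m.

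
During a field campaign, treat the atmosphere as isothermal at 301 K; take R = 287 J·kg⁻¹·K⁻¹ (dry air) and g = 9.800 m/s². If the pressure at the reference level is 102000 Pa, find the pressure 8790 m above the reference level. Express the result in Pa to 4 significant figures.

Scale height: H = RT/g = 287 × 301 / 9.800 = 8815.0 m.
Barometric formula: P = P₀ exp(−z/H).
z/H = 8790.0/8815.0 = 0.99716; exp(−0.99716) = 0.36893.
P = 102000 × 0.36893 = 37631 Pa.

P ≈ 37630 Pa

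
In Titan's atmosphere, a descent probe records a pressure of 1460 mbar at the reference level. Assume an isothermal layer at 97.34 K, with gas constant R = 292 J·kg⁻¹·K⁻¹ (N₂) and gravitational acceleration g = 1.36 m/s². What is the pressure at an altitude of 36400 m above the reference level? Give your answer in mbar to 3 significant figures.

P ≈ 256 mbar

Scale height: H = RT/g = 292 × 97.34 / 1.36 = 20899 m.
Barometric formula: P = P₀ exp(−z/H).
z/H = 36400/20899 = 1.7417; exp(−1.7417) = 0.17522.
P = 1460 × 0.17522 = 255.82 mbar.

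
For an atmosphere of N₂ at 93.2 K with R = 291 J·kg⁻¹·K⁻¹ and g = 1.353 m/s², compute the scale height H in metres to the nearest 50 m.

The scale height of an isothermal atmosphere is H = RT/g.
H = 291 × 93.2 / 1.353 = 27121/1.353 = 20045 m.

H ≈ 20050 m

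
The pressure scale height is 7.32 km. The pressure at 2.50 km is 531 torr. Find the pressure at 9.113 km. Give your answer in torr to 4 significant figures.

P ≈ 215.2 torr

Between two levels, P₂ = P₁ exp(−Δz/H) with Δz = z₂ − z₁.
Δz = 9113.0 − 2500.0 = 6613.0 m; Δz/H = 6613.0/7320.0 = 0.90342.
P₂ = 531 × exp(−0.90342) = 531 × 0.40518 = 215.15 torr.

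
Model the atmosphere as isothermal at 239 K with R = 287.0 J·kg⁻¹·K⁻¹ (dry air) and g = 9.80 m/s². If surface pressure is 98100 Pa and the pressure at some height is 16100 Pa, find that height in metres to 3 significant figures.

Scale height: H = RT/g = 287.0 × 239 / 9.80 = 6999.3 m.
Invert the barometric formula: z = H ln(P₀/P).
P₀/P = 98100/16100 = 6.0932; ln(6.0932) = 1.8072.
z = 6999.3 × 1.8072 = 12649 m.

z ≈ 12600 m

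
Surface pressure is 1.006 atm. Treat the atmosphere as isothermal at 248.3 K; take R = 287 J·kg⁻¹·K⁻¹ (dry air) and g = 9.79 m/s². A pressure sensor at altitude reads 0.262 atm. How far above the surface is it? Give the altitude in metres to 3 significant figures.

Scale height: H = RT/g = 287 × 248.3 / 9.79 = 7279.1 m.
Invert the barometric formula: z = H ln(P₀/P).
P₀/P = 1.006/0.262 = 3.8397; ln(3.8397) = 1.3454.
z = 7279.1 × 1.3454 = 9793.3 m.

z ≈ 9790 m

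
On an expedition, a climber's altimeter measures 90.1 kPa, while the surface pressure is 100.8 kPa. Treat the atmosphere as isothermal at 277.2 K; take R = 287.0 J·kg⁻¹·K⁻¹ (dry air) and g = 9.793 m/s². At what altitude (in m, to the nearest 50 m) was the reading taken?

Scale height: H = RT/g = 287.0 × 277.2 / 9.793 = 8123.8 m.
Invert the barometric formula: z = H ln(P₀/P).
P₀/P = 100.8/90.1 = 1.1188; ln(1.1188) = 0.11226.
z = 8123.8 × 0.11226 = 911.98 m.

z ≈ 900 m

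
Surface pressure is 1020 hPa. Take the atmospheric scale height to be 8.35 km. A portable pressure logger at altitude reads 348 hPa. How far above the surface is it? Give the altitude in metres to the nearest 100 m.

z ≈ 9000 m

Invert the barometric formula: z = H ln(P₀/P).
P₀/P = 1020/348 = 2.9310; ln(2.9310) = 1.0753.
z = 8350.0 × 1.0753 = 8978.8 m.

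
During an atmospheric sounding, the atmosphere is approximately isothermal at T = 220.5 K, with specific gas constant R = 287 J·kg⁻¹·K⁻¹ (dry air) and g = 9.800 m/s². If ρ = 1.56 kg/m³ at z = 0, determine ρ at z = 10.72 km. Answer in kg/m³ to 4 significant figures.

ρ ≈ 0.2966 kg/m³

Scale height: H = RT/g = 287 × 220.5 / 9.800 = 6457.5 m.
In an isothermal atmosphere, density decays like pressure: ρ = ρ₀ exp(−z/H).
z/H = 10720/6457.5 = 1.6601; exp(−1.6601) = 0.19012.
ρ = 1.56 × 0.19012 = 0.29659 kg/m³.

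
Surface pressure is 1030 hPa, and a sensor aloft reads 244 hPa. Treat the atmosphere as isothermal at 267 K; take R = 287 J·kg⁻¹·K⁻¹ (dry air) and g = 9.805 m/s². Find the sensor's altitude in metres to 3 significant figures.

z ≈ 11300 m

Scale height: H = RT/g = 287 × 267 / 9.805 = 7815.3 m.
Invert the barometric formula: z = H ln(P₀/P).
P₀/P = 1030/244 = 4.2213; ln(4.2213) = 1.4401.
z = 7815.3 × 1.4401 = 11255 m.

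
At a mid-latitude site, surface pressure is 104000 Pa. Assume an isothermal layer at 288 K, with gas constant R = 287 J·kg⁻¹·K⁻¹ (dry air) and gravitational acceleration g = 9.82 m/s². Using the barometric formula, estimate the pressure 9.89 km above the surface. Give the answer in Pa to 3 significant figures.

Scale height: H = RT/g = 287 × 288 / 9.82 = 8417.1 m.
Barometric formula: P = P₀ exp(−z/H).
z/H = 9890.0/8417.1 = 1.1750; exp(−1.1750) = 0.30882.
P = 104000 × 0.30882 = 32117 Pa.

P ≈ 32100 Pa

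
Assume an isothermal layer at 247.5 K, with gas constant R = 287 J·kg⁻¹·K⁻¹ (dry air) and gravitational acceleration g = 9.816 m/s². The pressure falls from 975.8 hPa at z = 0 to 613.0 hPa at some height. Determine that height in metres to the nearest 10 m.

Scale height: H = RT/g = 287 × 247.5 / 9.816 = 7236.4 m.
Invert the barometric formula: z = H ln(P₀/P).
P₀/P = 975.8/613.0 = 1.5918; ln(1.5918) = 0.46487.
z = 7236.4 × 0.46487 = 3364.0 m.

z ≈ 3360 m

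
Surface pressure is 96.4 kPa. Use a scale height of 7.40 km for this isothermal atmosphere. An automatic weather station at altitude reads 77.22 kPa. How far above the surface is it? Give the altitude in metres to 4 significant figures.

z ≈ 1642 m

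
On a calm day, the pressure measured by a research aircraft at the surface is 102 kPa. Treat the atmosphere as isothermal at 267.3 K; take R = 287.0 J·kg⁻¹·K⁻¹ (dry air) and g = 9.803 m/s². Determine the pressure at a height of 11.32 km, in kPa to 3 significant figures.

Scale height: H = RT/g = 287.0 × 267.3 / 9.803 = 7825.7 m.
Barometric formula: P = P₀ exp(−z/H).
z/H = 11320/7825.7 = 1.4465; exp(−1.4465) = 0.23539.
P = 102 × 0.23539 = 24.010 kPa.

P ≈ 24.0 kPa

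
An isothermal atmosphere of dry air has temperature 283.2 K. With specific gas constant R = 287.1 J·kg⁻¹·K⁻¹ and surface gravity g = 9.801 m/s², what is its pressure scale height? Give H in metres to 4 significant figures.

The scale height of an isothermal atmosphere is H = RT/g.
H = 287.1 × 283.2 / 9.801 = 81307/9.801 = 8295.8 m.

H ≈ 8296 m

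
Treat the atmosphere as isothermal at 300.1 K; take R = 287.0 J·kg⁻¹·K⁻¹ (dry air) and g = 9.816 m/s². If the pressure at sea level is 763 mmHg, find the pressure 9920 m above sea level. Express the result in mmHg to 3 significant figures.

P ≈ 246 mmHg

Scale height: H = RT/g = 287.0 × 300.1 / 9.816 = 8774.3 m.
Barometric formula: P = P₀ exp(−z/H).
z/H = 9920.0/8774.3 = 1.1306; exp(−1.1306) = 0.32284.
P = 763 × 0.32284 = 246.33 mmHg.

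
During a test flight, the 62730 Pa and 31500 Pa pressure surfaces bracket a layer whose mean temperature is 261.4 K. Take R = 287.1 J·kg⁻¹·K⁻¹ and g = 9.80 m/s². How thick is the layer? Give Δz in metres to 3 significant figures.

Δz ≈ 5280 m

Hypsometric equation: Δz = (R T̄/g) ln(P₁/P₂).
R T̄/g = 287.1 × 261.4 / 9.80 = 7658.0 m.
ln(62730/31500) = ln(1.9914) = 0.68884.
Δz = 7658.0 × 0.68884 = 5275.1 m.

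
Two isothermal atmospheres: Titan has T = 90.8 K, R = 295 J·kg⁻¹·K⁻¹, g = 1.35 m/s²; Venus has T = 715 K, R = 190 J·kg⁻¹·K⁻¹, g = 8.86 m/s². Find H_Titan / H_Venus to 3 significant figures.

H_Titan/H_Venus ≈ 1.29

H = RT/g for each body.
H_Titan = 295 × 90.8 / 1.35 = 19841 m.
H_Venus = 190 × 715 / 8.86 = 15333 m.
H_Titan/H_Venus = 19841/15333 = 1.2940.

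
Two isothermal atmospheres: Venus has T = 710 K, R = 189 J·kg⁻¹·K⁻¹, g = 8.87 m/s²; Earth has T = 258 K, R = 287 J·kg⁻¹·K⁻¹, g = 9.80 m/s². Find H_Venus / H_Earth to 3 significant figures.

H = RT/g for each body.
H_Venus = 189 × 710 / 8.87 = 15129 m.
H_Earth = 287 × 258 / 9.80 = 7555.7 m.
H_Venus/H_Earth = 15129/7555.7 = 2.0023.

H_Venus/H_Earth ≈ 2.00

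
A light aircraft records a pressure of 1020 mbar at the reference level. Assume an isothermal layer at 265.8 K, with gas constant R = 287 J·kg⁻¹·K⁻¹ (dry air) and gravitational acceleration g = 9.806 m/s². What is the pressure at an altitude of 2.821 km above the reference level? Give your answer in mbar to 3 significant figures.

Scale height: H = RT/g = 287 × 265.8 / 9.806 = 7779.4 m.
Barometric formula: P = P₀ exp(−z/H).
z/H = 2821.0/7779.4 = 0.36262; exp(−0.36262) = 0.69585.
P = 1020 × 0.69585 = 709.77 mbar.

P ≈ 710 mbar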